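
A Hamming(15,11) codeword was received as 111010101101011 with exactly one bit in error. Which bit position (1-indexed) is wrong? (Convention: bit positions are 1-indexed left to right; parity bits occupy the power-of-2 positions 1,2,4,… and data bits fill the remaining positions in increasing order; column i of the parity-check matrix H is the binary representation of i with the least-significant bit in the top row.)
Syndrome s = H · r^T (mod 2), r = 111010101101011:
  s[0] = (101010101010101)·(111010101101011) mod 2 = 1+0+1+0+1+0+1+0+1+0+0+0+0+0+1 mod 2 = 0
  s[1] = (011001100110011)·(111010101101011) mod 2 = 0+1+1+0+0+0+1+0+0+1+0+0+0+1+1 mod 2 = 0
  s[2] = (000111100001111)·(111010101101011) mod 2 = 0+0+0+0+1+0+1+0+0+0+0+1+0+1+1 mod 2 = 1
  s[3] = (000000011111111)·(111010101101011) mod 2 = 0+0+0+0+0+0+0+0+1+1+0+1+0+1+1 mod 2 = 1
Syndrome = 0011
Column i of H is the binary representation of i, so the syndrome is the binary index of the flipped bit.
Read s = 0011 with s[0] as LSB: 0·2^0 + 0·2^1 + 1·2^2 + 1·2^3 = 12.
Error is at bit position 12.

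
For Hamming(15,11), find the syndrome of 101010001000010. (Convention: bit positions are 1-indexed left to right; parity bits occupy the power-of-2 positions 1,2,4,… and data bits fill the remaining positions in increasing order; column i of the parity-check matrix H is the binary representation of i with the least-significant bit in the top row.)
Syndrome s = H · r^T (mod 2), r = 101010001000010:
  s[0] = (101010101010101)·(101010001000010) mod 2 = 1+0+1+0+1+0+0+0+1+0+0+0+0+0+0 mod 2 = 0
  s[1] = (011001100110011)·(101010001000010) mod 2 = 0+0+1+0+0+0+0+0+0+0+0+0+0+1+0 mod 2 = 0
  s[2] = (000111100001111)·(101010001000010) mod 2 = 0+0+0+0+1+0+0+0+0+0+0+0+0+1+0 mod 2 = 0
  s[3] = (000000011111111)·(101010001000010) mod 2 = 0+0+0+0+0+0+0+0+1+0+0+0+0+1+0 mod 2 = 0
Syndrome = 0000
s = 0: no error detected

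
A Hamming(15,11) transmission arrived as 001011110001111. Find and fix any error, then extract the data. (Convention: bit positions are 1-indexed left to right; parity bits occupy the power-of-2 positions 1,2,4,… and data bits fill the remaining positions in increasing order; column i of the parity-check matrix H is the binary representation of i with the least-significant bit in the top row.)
Syndrome s = H · r^T (mod 2), r = 001011110001111:
  s[0] = (101010101010101)·(001011110001111) mod 2 = 0+0+1+0+1+0+1+0+0+0+0+0+1+0+1 mod 2 = 1
  s[1] = (011001100110011)·(001011110001111) mod 2 = 0+0+1+0+0+1+1+0+0+0+0+0+0+1+1 mod 2 = 1
  s[2] = (000111100001111)·(001011110001111) mod 2 = 0+0+0+0+1+1+1+0+0+0+0+1+1+1+1 mod 2 = 1
  s[3] = (000000011111111)·(001011110001111) mod 2 = 0+0+0+0+0+0+0+1+0+0+0+1+1+1+1 mod 2 = 1
Syndrome = 1111
Column 15 of H equals this syndrome → error at bit 15 (1-indexed).
Flip bit 15: 001011110001111 → 001011110001110
Extract data bits at positions {3,5,6,7,9,10,11,12,13,14,15}: 11110001110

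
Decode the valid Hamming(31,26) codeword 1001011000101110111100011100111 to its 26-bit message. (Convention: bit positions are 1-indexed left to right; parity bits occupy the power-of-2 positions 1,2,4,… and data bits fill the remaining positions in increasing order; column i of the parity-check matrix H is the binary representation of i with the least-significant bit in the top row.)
Parity bits occupy power-of-2 positions; data bits are at positions {3,5,6,7,9,10,11,12,13,14,15,17,18,19,20,21,22,23,24,25,26,27,28,29,30,31} (1-indexed).
Extract: c[3]=0 c[5]=0 c[6]=1 c[7]=1 c[9]=0 c[10]=0 c[11]=1 c[12]=0 c[13]=1 c[14]=1 c[15]=1 c[17]=1 c[18]=1 c[19]=1 c[20]=1 c[21]=0 c[22]=0 c[23]=0 c[24]=1 c[25]=1 c[26]=1 c[27]=0 c[28]=0 c[29]=1 c[30]=1 c[31]=1
Data = 00110010111111100011100111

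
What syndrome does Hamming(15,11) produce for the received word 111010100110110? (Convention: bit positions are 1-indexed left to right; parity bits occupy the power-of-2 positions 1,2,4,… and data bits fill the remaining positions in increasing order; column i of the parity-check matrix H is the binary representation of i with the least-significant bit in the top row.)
Syndrome s = H · r^T (mod 2), r = 111010100110110:
  s[0] = (101010101010101)·(111010100110110) mod 2 = 1+0+1+0+1+0+1+0+0+0+1+0+1+0+0 mod 2 = 0
  s[1] = (011001100110011)·(111010100110110) mod 2 = 0+1+1+0+0+0+1+0+0+1+1+0+0+1+0 mod 2 = 0
  s[2] = (000111100001111)·(111010100110110) mod 2 = 0+0+0+0+1+0+1+0+0+0+0+0+1+1+0 mod 2 = 0
  s[3] = (000000011111111)·(111010100110110) mod 2 = 0+0+0+0+0+0+0+0+0+1+1+0+1+1+0 mod 2 = 0
Syndrome = 0000
s = 0: no error detected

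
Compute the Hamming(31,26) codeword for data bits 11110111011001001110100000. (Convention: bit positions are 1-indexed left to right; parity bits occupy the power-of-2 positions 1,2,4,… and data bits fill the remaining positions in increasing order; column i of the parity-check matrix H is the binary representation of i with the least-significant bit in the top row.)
Codeword c = d · G (mod 2), d = 11110111011001001110100000:
  c[0] = d·G[:,0] = (11110111011001001110100000)·(11011010101101010101010101) mod 2 = 1+1+0+1+0+0+1+0+0+0+1+0+0+1+0+0+0+1+0+0+0+0+0+0+0+0 mod 2 = 1
  c[1] = d·G[:,1] = (11110111011001001110100000)·(10110110011011001100110011) mod 2 = 1+0+1+1+0+1+1+0+0+1+1+0+0+1+0+0+1+1+0+0+1+0+0+0+0+0 mod 2 = 1
  c[2] = d·G[:,2] = (11110111011001001110100000)·(10000000000000000000000000) mod 2 = 1+0+0+0+0+0+0+0+0+0+0+0+0+0+0+0+0+0+0+0+0+0+0+0+0+0 mod 2 = 1
  c[3] = d·G[:,3] = (11110111011001001110100000)·(01110001111000111100001111) mod 2 = 0+1+1+1+0+0+0+1+0+1+1+0+0+0+0+0+1+1+0+0+0+0+0+0+0+0 mod 2 = 0
  c[4] = d·G[:,4] = (11110111011001001110100000)·(01000000000000000000000000) mod 2 = 0+1+0+0+0+0+0+0+0+0+0+0+0+0+0+0+0+0+0+0+0+0+0+0+0+0 mod 2 = 1
  c[5] = d·G[:,5] = (11110111011001001110100000)·(00100000000000000000000000) mod 2 = 0+0+1+0+0+0+0+0+0+0+0+0+0+0+0+0+0+0+0+0+0+0+0+0+0+0 mod 2 = 1
  c[6] = d·G[:,6] = (11110111011001001110100000)·(00010000000000000000000000) mod 2 = 0+0+0+1+0+0+0+0+0+0+0+0+0+0+0+0+0+0+0+0+0+0+0+0+0+0 mod 2 = 1
  c[7] = d·G[:,7] = (11110111011001001110100000)·(00001111111000000011111111) mod 2 = 0+0+0+0+0+1+1+1+0+1+1+0+0+0+0+0+0+0+1+0+1+0+0+0+0+0 mod 2 = 1
  c[8] = d·G[:,8] = (11110111011001001110100000)·(00001000000000000000000000) mod 2 = 0+0+0+0+0+0+0+0+0+0+0+0+0+0+0+0+0+0+0+0+0+0+0+0+0+0 mod 2 = 0
  c[9] = d·G[:,9] = (11110111011001001110100000)·(00000100000000000000000000) mod 2 = 0+0+0+0+0+1+0+0+0+0+0+0+0+0+0+0+0+0+0+0+0+0+0+0+0+0 mod 2 = 1
  c[10] = d·G[:,10] = (11110111011001001110100000)·(00000010000000000000000000) mod 2 = 0+0+0+0+0+0+1+0+0+0+0+0+0+0+0+0+0+0+0+0+0+0+0+0+0+0 mod 2 = 1
  c[11] = d·G[:,11] = (11110111011001001110100000)·(00000001000000000000000000) mod 2 = 0+0+0+0+0+0+0+1+0+0+0+0+0+0+0+0+0+0+0+0+0+0+0+0+0+0 mod 2 = 1
  c[12] = d·G[:,12] = (11110111011001001110100000)·(00000000100000000000000000) mod 2 = 0+0+0+0+0+0+0+0+0+0+0+0+0+0+0+0+0+0+0+0+0+0+0+0+0+0 mod 2 = 0
  c[13] = d·G[:,13] = (11110111011001001110100000)·(00000000010000000000000000) mod 2 = 0+0+0+0+0+0+0+0+0+1+0+0+0+0+0+0+0+0+0+0+0+0+0+0+0+0 mod 2 = 1
  c[14] = d·G[:,14] = (11110111011001001110100000)·(00000000001000000000000000) mod 2 = 0+0+0+0+0+0+0+0+0+0+1+0+0+0+0+0+0+0+0+0+0+0+0+0+0+0 mod 2 = 1
  c[15] = d·G[:,15] = (11110111011001001110100000)·(00000000000111111111111111) mod 2 = 0+0+0+0+0+0+0+0+0+0+0+0+0+1+0+0+1+1+1+0+1+0+0+0+0+0 mod 2 = 1
  c[16] = d·G[:,16] = (11110111011001001110100000)·(00000000000100000000000000) mod 2 = 0+0+0+0+0+0+0+0+0+0+0+0+0+0+0+0+0+0+0+0+0+0+0+0+0+0 mod 2 = 0
  c[17] = d·G[:,17] = (11110111011001001110100000)·(00000000000010000000000000) mod 2 = 0+0+0+0+0+0+0+0+0+0+0+0+0+0+0+0+0+0+0+0+0+0+0+0+0+0 mod 2 = 0
  c[18] = d·G[:,18] = (11110111011001001110100000)·(00000000000001000000000000) mod 2 = 0+0+0+0+0+0+0+0+0+0+0+0+0+1+0+0+0+0+0+0+0+0+0+0+0+0 mod 2 = 1
  c[19] = d·G[:,19] = (11110111011001001110100000)·(00000000000000100000000000) mod 2 = 0+0+0+0+0+0+0+0+0+0+0+0+0+0+0+0+0+0+0+0+0+0+0+0+0+0 mod 2 = 0
  c[20] = d·G[:,20] = (11110111011001001110100000)·(00000000000000010000000000) mod 2 = 0+0+0+0+0+0+0+0+0+0+0+0+0+0+0+0+0+0+0+0+0+0+0+0+0+0 mod 2 = 0
  c[21] = d·G[:,21] = (11110111011001001110100000)·(00000000000000001000000000) mod 2 = 0+0+0+0+0+0+0+0+0+0+0+0+0+0+0+0+1+0+0+0+0+0+0+0+0+0 mod 2 = 1
  c[22] = d·G[:,22] = (11110111011001001110100000)·(00000000000000000100000000) mod 2 = 0+0+0+0+0+0+0+0+0+0+0+0+0+0+0+0+0+1+0+0+0+0+0+0+0+0 mod 2 = 1
  c[23] = d·G[:,23] = (11110111011001001110100000)·(00000000000000000010000000) mod 2 = 0+0+0+0+0+0+0+0+0+0+0+0+0+0+0+0+0+0+1+0+0+0+0+0+0+0 mod 2 = 1
  c[24] = d·G[:,24] = (11110111011001001110100000)·(00000000000000000001000000) mod 2 = 0+0+0+0+0+0+0+0+0+0+0+0+0+0+0+0+0+0+0+0+0+0+0+0+0+0 mod 2 = 0
  c[25] = d·G[:,25] = (11110111011001001110100000)·(00000000000000000000100000) mod 2 = 0+0+0+0+0+0+0+0+0+0+0+0+0+0+0+0+0+0+0+0+1+0+0+0+0+0 mod 2 = 1
  c[26] = d·G[:,26] = (11110111011001001110100000)·(00000000000000000000010000) mod 2 = 0+0+0+0+0+0+0+0+0+0+0+0+0+0+0+0+0+0+0+0+0+0+0+0+0+0 mod 2 = 0
  c[27] = d·G[:,27] = (11110111011001001110100000)·(00000000000000000000001000) mod 2 = 0+0+0+0+0+0+0+0+0+0+0+0+0+0+0+0+0+0+0+0+0+0+0+0+0+0 mod 2 = 0
  c[28] = d·G[:,28] = (11110111011001001110100000)·(00000000000000000000000100) mod 2 = 0+0+0+0+0+0+0+0+0+0+0+0+0+0+0+0+0+0+0+0+0+0+0+0+0+0 mod 2 = 0
  c[29] = d·G[:,29] = (11110111011001001110100000)·(00000000000000000000000010) mod 2 = 0+0+0+0+0+0+0+0+0+0+0+0+0+0+0+0+0+0+0+0+0+0+0+0+0+0 mod 2 = 0
  c[30] = d·G[:,30] = (11110111011001001110100000)·(00000000000000000000000001) mod 2 = 0+0+0+0+0+0+0+0+0+0+0+0+0+0+0+0+0+0+0+0+0+0+0+0+0+0 mod 2 = 0
Codeword = 1110111101110111001001110100000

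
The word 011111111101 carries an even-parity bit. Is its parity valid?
Sum of all bits: 0+1+1+1+1+1+1+1+1+1+0+1 = 10; 10 mod 2 = 0. Result is 0 → valid parity.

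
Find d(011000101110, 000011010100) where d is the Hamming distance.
XOR = 011011111010, count of 1s = 8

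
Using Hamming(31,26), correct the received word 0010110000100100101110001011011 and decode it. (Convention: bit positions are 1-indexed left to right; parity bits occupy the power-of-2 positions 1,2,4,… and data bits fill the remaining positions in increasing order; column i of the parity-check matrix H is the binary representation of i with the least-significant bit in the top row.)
Syndrome s = H · r^T (mod 2), r = 0010110000100100101110001011011:
  s[0] = (1010101010101010101010101010101)·(0010110000100100101110001011011) mod 2 = 0+0+1+0+1+0+0+0+0+0+1+0+0+0+0+0+1+0+1+0+1+0+0+0+1+0+1+0+0+0+1 mod 2 = 1
  s[1] = (0110011001100110011001100110011)·(0010110000100100101110001011011) mod 2 = 0+0+1+0+0+1+0+0+0+0+1+0+0+1+0+0+0+0+1+0+0+0+0+0+0+0+1+0+0+1+1 mod 2 = 0
  s[2] = (0001111000011110000111100001111)·(0010110000100100101110001011011) mod 2 = 0+0+0+0+1+1+0+0+0+0+0+0+0+1+0+0+0+0+0+1+1+0+0+0+0+0+0+1+0+1+1 mod 2 = 0
  s[3] = (0000000111111110000000011111111)·(0010110000100100101110001011011) mod 2 = 0+0+0+0+0+0+0+0+0+0+1+0+0+1+0+0+0+0+0+0+0+0+0+0+1+0+1+1+0+1+1 mod 2 = 1
  s[4] = (0000000000000001111111111111111)·(0010110000100100101110001011011) mod 2 = 0+0+0+0+0+0+0+0+0+0+0+0+0+0+0+0+1+0+1+1+1+0+0+0+1+0+1+1+0+1+1 mod 2 = 1
Syndrome = 10011
Column 25 of H equals this syndrome → error at bit 25 (1-indexed).
Flip bit 25: 0010110000100100101110001011011 → 0010110000100100101110000011011
Extract data bits at positions {3,5,6,7,9,10,11,12,13,14,15,17,18,19,20,21,22,23,24,25,26,27,28,29,30,31}: 11100010010101110000011011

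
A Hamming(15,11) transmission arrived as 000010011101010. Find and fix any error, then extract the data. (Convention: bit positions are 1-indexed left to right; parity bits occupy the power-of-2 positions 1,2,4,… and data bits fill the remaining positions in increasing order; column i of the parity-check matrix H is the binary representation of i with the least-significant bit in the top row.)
Syndrome s = H · r^T (mod 2), r = 000010011101010:
  s[0] = (101010101010101)·(000010011101010) mod 2 = 0+0+0+0+1+0+0+0+1+0+0+0+0+0+0 mod 2 = 0
  s[1] = (011001100110011)·(000010011101010) mod 2 = 0+0+0+0+0+0+0+0+0+1+0+0+0+1+0 mod 2 = 0
  s[2] = (000111100001111)·(000010011101010) mod 2 = 0+0+0+0+1+0+0+0+0+0+0+1+0+1+0 mod 2 = 1
  s[3] = (000000011111111)·(000010011101010) mod 2 = 0+0+0+0+0+0+0+1+1+1+0+1+0+1+0 mod 2 = 1
Syndrome = 0011
Column 12 of H equals this syndrome → error at bit 12 (1-indexed).
Flip bit 12: 000010011101010 → 000010011100010
Extract data bits at positions {3,5,6,7,9,10,11,12,13,14,15}: 01001100010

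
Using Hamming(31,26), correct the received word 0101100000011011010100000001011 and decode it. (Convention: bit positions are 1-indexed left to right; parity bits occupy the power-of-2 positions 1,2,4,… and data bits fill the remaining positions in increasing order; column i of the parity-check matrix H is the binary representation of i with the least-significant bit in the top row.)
Syndrome s = H · r^T (mod 2), r = 0101100000011011010100000001011:
  s[0] = (1010101010101010101010101010101)·(0101100000011011010100000001011) mod 2 = 0+0+0+0+1+0+0+0+0+0+0+0+1+0+1+0+0+0+0+0+0+0+0+0+0+0+0+0+0+0+1 mod 2 = 0
  s[1] = (0110011001100110011001100110011)·(0101100000011011010100000001011) mod 2 = 0+1+0+0+0+0+0+0+0+0+0+0+0+0+1+0+0+1+0+0+0+0+0+0+0+0+0+0+0+1+1 mod 2 = 1
  s[2] = (0001111000011110000111100001111)·(0101100000011011010100000001011) mod 2 = 0+0+0+1+1+0+0+0+0+0+0+1+1+0+1+0+0+0+0+1+0+0+0+0+0+0+0+1+0+1+1 mod 2 = 1
  s[3] = (0000000111111110000000011111111)·(0101100000011011010100000001011) mod 2 = 0+0+0+0+0+0+0+0+0+0+0+1+1+0+1+0+0+0+0+0+0+0+0+0+0+0+0+1+0+1+1 mod 2 = 0
  s[4] = (0000000000000001111111111111111)·(0101100000011011010100000001011) mod 2 = 0+0+0+0+0+0+0+0+0+0+0+0+0+0+0+1+0+1+0+1+0+0+0+0+0+0+0+1+0+1+1 mod 2 = 0
Syndrome = 01100
Column 6 of H equals this syndrome → error at bit 6 (1-indexed).
Flip bit 6: 0101100000011011010100000001011 → 0101110000011011010100000001011
Extract data bits at positions {3,5,6,7,9,10,11,12,13,14,15,17,18,19,20,21,22,23,24,25,26,27,28,29,30,31}: 01100001101010100000001011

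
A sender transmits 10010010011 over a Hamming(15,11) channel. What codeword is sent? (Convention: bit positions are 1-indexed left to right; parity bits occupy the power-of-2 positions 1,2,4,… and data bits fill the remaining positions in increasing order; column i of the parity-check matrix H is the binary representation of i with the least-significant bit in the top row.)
Codeword c = d · G (mod 2), d = 10010010011:
  c[0] = d·G[:,0] = (10010010011)·(11011010101) mod 2 = 1+0+0+1+0+0+1+0+0+0+1 mod 2 = 0
  c[1] = d·G[:,1] = (10010010011)·(10110110011) mod 2 = 1+0+0+1+0+0+1+0+0+1+1 mod 2 = 1
  c[2] = d·G[:,2] = (10010010011)·(10000000000) mod 2 = 1+0+0+0+0+0+0+0+0+0+0 mod 2 = 1
  c[3] = d·G[:,3] = (10010010011)·(01110001111) mod 2 = 0+0+0+1+0+0+0+0+0+1+1 mod 2 = 1
  c[4] = d·G[:,4] = (10010010011)·(01000000000) mod 2 = 0+0+0+0+0+0+0+0+0+0+0 mod 2 = 0
  c[5] = d·G[:,5] = (10010010011)·(00100000000) mod 2 = 0+0+0+0+0+0+0+0+0+0+0 mod 2 = 0
  c[6] = d·G[:,6] = (10010010011)·(00010000000) mod 2 = 0+0+0+1+0+0+0+0+0+0+0 mod 2 = 1
  c[7] = d·G[:,7] = (10010010011)·(00001111111) mod 2 = 0+0+0+0+0+0+1+0+0+1+1 mod 2 = 1
  c[8] = d·G[:,8] = (10010010011)·(00001000000) mod 2 = 0+0+0+0+0+0+0+0+0+0+0 mod 2 = 0
  c[9] = d·G[:,9] = (10010010011)·(00000100000) mod 2 = 0+0+0+0+0+0+0+0+0+0+0 mod 2 = 0
  c[10] = d·G[:,10] = (10010010011)·(00000010000) mod 2 = 0+0+0+0+0+0+1+0+0+0+0 mod 2 = 1
  c[11] = d·G[:,11] = (10010010011)·(00000001000) mod 2 = 0+0+0+0+0+0+0+0+0+0+0 mod 2 = 0
  c[12] = d·G[:,12] = (10010010011)·(00000000100) mod 2 = 0+0+0+0+0+0+0+0+0+0+0 mod 2 = 0
  c[13] = d·G[:,13] = (10010010011)·(00000000010) mod 2 = 0+0+0+0+0+0+0+0+0+1+0 mod 2 = 1
  c[14] = d·G[:,14] = (10010010011)·(00000000001) mod 2 = 0+0+0+0+0+0+0+0+0+0+1 mod 2 = 1
Codeword = 011100110010011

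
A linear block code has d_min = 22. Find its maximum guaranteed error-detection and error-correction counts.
(a) Detection requires d_min ≥ e+1, so e ≤ d_min − 1 = 21.
(b) Correction requires d_min ≥ 2t+1, so t ≤ ⌊(d_min − 1)/2⌋ = ⌊21/2⌋ = 10.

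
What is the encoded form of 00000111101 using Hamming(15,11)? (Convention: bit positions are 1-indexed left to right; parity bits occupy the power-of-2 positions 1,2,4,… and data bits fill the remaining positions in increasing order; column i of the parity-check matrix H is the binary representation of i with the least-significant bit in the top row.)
Codeword c = d · G (mod 2), d = 00000111101:
  c[0] = d·G[:,0] = (00000111101)·(11011010101) mod 2 = 0+0+0+0+0+0+1+0+1+0+1 mod 2 = 1
  c[1] = d·G[:,1] = (00000111101)·(10110110011) mod 2 = 0+0+0+0+0+1+1+0+0+0+1 mod 2 = 1
  c[2] = d·G[:,2] = (00000111101)·(10000000000) mod 2 = 0+0+0+0+0+0+0+0+0+0+0 mod 2 = 0
  c[3] = d·G[:,3] = (00000111101)·(01110001111) mod 2 = 0+0+0+0+0+0+0+1+1+0+1 mod 2 = 1
  c[4] = d·G[:,4] = (00000111101)·(01000000000) mod 2 = 0+0+0+0+0+0+0+0+0+0+0 mod 2 = 0
  c[5] = d·G[:,5] = (00000111101)·(00100000000) mod 2 = 0+0+0+0+0+0+0+0+0+0+0 mod 2 = 0
  c[6] = d·G[:,6] = (00000111101)·(00010000000) mod 2 = 0+0+0+0+0+0+0+0+0+0+0 mod 2 = 0
  c[7] = d·G[:,7] = (00000111101)·(00001111111) mod 2 = 0+0+0+0+0+1+1+1+1+0+1 mod 2 = 1
  c[8] = d·G[:,8] = (00000111101)·(00001000000) mod 2 = 0+0+0+0+0+0+0+0+0+0+0 mod 2 = 0
  c[9] = d·G[:,9] = (00000111101)·(00000100000) mod 2 = 0+0+0+0+0+1+0+0+0+0+0 mod 2 = 1
  c[10] = d·G[:,10] = (00000111101)·(00000010000) mod 2 = 0+0+0+0+0+0+1+0+0+0+0 mod 2 = 1
  c[11] = d·G[:,11] = (00000111101)·(00000001000) mod 2 = 0+0+0+0+0+0+0+1+0+0+0 mod 2 = 1
  c[12] = d·G[:,12] = (00000111101)·(00000000100) mod 2 = 0+0+0+0+0+0+0+0+1+0+0 mod 2 = 1
  c[13] = d·G[:,13] = (00000111101)·(00000000010) mod 2 = 0+0+0+0+0+0+0+0+0+0+0 mod 2 = 0
  c[14] = d·G[:,14] = (00000111101)·(00000000001) mod 2 = 0+0+0+0+0+0+0+0+0+0+1 mod 2 = 1
Codeword = 110100010111101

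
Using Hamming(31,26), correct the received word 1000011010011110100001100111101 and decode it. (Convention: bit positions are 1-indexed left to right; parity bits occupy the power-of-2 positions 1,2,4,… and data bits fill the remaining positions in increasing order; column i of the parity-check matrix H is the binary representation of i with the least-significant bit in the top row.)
Syndrome s = H · r^T (mod 2), r = 1000011010011110100001100111101:
  s[0] = (1010101010101010101010101010101)·(1000011010011110100001100111101) mod 2 = 1+0+0+0+0+0+1+0+1+0+0+0+1+0+1+0+1+0+0+0+0+0+1+0+0+0+1+0+1+0+1 mod 2 = 0
  s[1] = (0110011001100110011001100110011)·(1000011010011110100001100111101) mod 2 = 0+0+0+0+0+1+1+0+0+0+0+0+0+1+1+0+0+0+0+0+0+1+1+0+0+1+1+0+0+0+1 mod 2 = 1
  s[2] = (0001111000011110000111100001111)·(1000011010011110100001100111101) mod 2 = 0+0+0+0+0+1+1+0+0+0+0+1+1+1+1+0+0+0+0+0+0+1+1+0+0+0+0+1+1+0+1 mod 2 = 1
  s[3] = (0000000111111110000000011111111)·(1000011010011110100001100111101) mod 2 = 0+0+0+0+0+0+0+0+1+0+0+1+1+1+1+0+0+0+0+0+0+0+0+0+0+1+1+1+1+0+1 mod 2 = 0
  s[4] = (0000000000000001111111111111111)·(1000011010011110100001100111101) mod 2 = 0+0+0+0+0+0+0+0+0+0+0+0+0+0+0+0+1+0+0+0+0+1+1+0+0+1+1+1+1+0+1 mod 2 = 0
Syndrome = 01100
Column 6 of H equals this syndrome → error at bit 6 (1-indexed).
Flip bit 6: 1000011010011110100001100111101 → 1000001010011110100001100111101
Extract data bits at positions {3,5,6,7,9,10,11,12,13,14,15,17,18,19,20,21,22,23,24,25,26,27,28,29,30,31}: 00011001111100001100111101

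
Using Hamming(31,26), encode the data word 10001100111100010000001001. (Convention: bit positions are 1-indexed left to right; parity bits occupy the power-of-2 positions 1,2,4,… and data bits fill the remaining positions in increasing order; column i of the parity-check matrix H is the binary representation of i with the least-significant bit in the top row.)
Codeword c = d · G (mod 2), d = 10001100111100010000001001:
  c[0] = d·G[:,0] = (10001100111100010000001001)·(11011010101101010101010101) mod 2 = 1+0+0+0+1+0+0+0+1+0+1+1+0+0+0+1+0+0+0+0+0+0+0+0+0+1 mod 2 = 1
  c[1] = d·G[:,1] = (10001100111100010000001001)·(10110110011011001100110011) mod 2 = 1+0+0+0+0+1+0+0+0+1+1+0+0+0+0+0+0+0+0+0+0+0+0+0+0+1 mod 2 = 1
  c[2] = d·G[:,2] = (10001100111100010000001001)·(10000000000000000000000000) mod 2 = 1+0+0+0+0+0+0+0+0+0+0+0+0+0+0+0+0+0+0+0+0+0+0+0+0+0 mod 2 = 1
  c[3] = d·G[:,3] = (10001100111100010000001001)·(01110001111000111100001111) mod 2 = 0+0+0+0+0+0+0+0+1+1+1+0+0+0+0+1+0+0+0+0+0+0+1+0+0+1 mod 2 = 0
  c[4] = d·G[:,4] = (10001100111100010000001001)·(01000000000000000000000000) mod 2 = 0+0+0+0+0+0+0+0+0+0+0+0+0+0+0+0+0+0+0+0+0+0+0+0+0+0 mod 2 = 0
  c[5] = d·G[:,5] = (10001100111100010000001001)·(00100000000000000000000000) mod 2 = 0+0+0+0+0+0+0+0+0+0+0+0+0+0+0+0+0+0+0+0+0+0+0+0+0+0 mod 2 = 0
  c[6] = d·G[:,6] = (10001100111100010000001001)·(00010000000000000000000000) mod 2 = 0+0+0+0+0+0+0+0+0+0+0+0+0+0+0+0+0+0+0+0+0+0+0+0+0+0 mod 2 = 0
  c[7] = d·G[:,7] = (10001100111100010000001001)·(00001111111000000011111111) mod 2 = 0+0+0+0+1+1+0+0+1+1+1+0+0+0+0+0+0+0+0+0+0+0+1+0+0+1 mod 2 = 1
  c[8] = d·G[:,8] = (10001100111100010000001001)·(00001000000000000000000000) mod 2 = 0+0+0+0+1+0+0+0+0+0+0+0+0+0+0+0+0+0+0+0+0+0+0+0+0+0 mod 2 = 1
  c[9] = d·G[:,9] = (10001100111100010000001001)·(00000100000000000000000000) mod 2 = 0+0+0+0+0+1+0+0+0+0+0+0+0+0+0+0+0+0+0+0+0+0+0+0+0+0 mod 2 = 1
  c[10] = d·G[:,10] = (10001100111100010000001001)·(00000010000000000000000000) mod 2 = 0+0+0+0+0+0+0+0+0+0+0+0+0+0+0+0+0+0+0+0+0+0+0+0+0+0 mod 2 = 0
  c[11] = d·G[:,11] = (10001100111100010000001001)·(00000001000000000000000000) mod 2 = 0+0+0+0+0+0+0+0+0+0+0+0+0+0+0+0+0+0+0+0+0+0+0+0+0+0 mod 2 = 0
  c[12] = d·G[:,12] = (10001100111100010000001001)·(00000000100000000000000000) mod 2 = 0+0+0+0+0+0+0+0+1+0+0+0+0+0+0+0+0+0+0+0+0+0+0+0+0+0 mod 2 = 1
  c[13] = d·G[:,13] = (10001100111100010000001001)·(00000000010000000000000000) mod 2 = 0+0+0+0+0+0+0+0+0+1+0+0+0+0+0+0+0+0+0+0+0+0+0+0+0+0 mod 2 = 1
  c[14] = d·G[:,14] = (10001100111100010000001001)·(00000000001000000000000000) mod 2 = 0+0+0+0+0+0+0+0+0+0+1+0+0+0+0+0+0+0+0+0+0+0+0+0+0+0 mod 2 = 1
  c[15] = d·G[:,15] = (10001100111100010000001001)·(00000000000111111111111111) mod 2 = 0+0+0+0+0+0+0+0+0+0+0+1+0+0+0+1+0+0+0+0+0+0+1+0+0+1 mod 2 = 0
  c[16] = d·G[:,16] = (10001100111100010000001001)·(00000000000100000000000000) mod 2 = 0+0+0+0+0+0+0+0+0+0+0+1+0+0+0+0+0+0+0+0+0+0+0+0+0+0 mod 2 = 1
  c[17] = d·G[:,17] = (10001100111100010000001001)·(00000000000010000000000000) mod 2 = 0+0+0+0+0+0+0+0+0+0+0+0+0+0+0+0+0+0+0+0+0+0+0+0+0+0 mod 2 = 0
  c[18] = d·G[:,18] = (10001100111100010000001001)·(00000000000001000000000000) mod 2 = 0+0+0+0+0+0+0+0+0+0+0+0+0+0+0+0+0+0+0+0+0+0+0+0+0+0 mod 2 = 0
  c[19] = d·G[:,19] = (10001100111100010000001001)·(00000000000000100000000000) mod 2 = 0+0+0+0+0+0+0+0+0+0+0+0+0+0+0+0+0+0+0+0+0+0+0+0+0+0 mod 2 = 0
  c[20] = d·G[:,20] = (10001100111100010000001001)·(00000000000000010000000000) mod 2 = 0+0+0+0+0+0+0+0+0+0+0+0+0+0+0+1+0+0+0+0+0+0+0+0+0+0 mod 2 = 1
  c[21] = d·G[:,21] = (10001100111100010000001001)·(00000000000000001000000000) mod 2 = 0+0+0+0+0+0+0+0+0+0+0+0+0+0+0+0+0+0+0+0+0+0+0+0+0+0 mod 2 = 0
  c[22] = d·G[:,22] = (10001100111100010000001001)·(00000000000000000100000000) mod 2 = 0+0+0+0+0+0+0+0+0+0+0+0+0+0+0+0+0+0+0+0+0+0+0+0+0+0 mod 2 = 0
  c[23] = d·G[:,23] = (10001100111100010000001001)·(00000000000000000010000000) mod 2 = 0+0+0+0+0+0+0+0+0+0+0+0+0+0+0+0+0+0+0+0+0+0+0+0+0+0 mod 2 = 0
  c[24] = d·G[:,24] = (10001100111100010000001001)·(00000000000000000001000000) mod 2 = 0+0+0+0+0+0+0+0+0+0+0+0+0+0+0+0+0+0+0+0+0+0+0+0+0+0 mod 2 = 0
  c[25] = d·G[:,25] = (10001100111100010000001001)·(00000000000000000000100000) mod 2 = 0+0+0+0+0+0+0+0+0+0+0+0+0+0+0+0+0+0+0+0+0+0+0+0+0+0 mod 2 = 0
  c[26] = d·G[:,26] = (10001100111100010000001001)·(00000000000000000000010000) mod 2 = 0+0+0+0+0+0+0+0+0+0+0+0+0+0+0+0+0+0+0+0+0+0+0+0+0+0 mod 2 = 0
  c[27] = d·G[:,27] = (10001100111100010000001001)·(00000000000000000000001000) mod 2 = 0+0+0+0+0+0+0+0+0+0+0+0+0+0+0+0+0+0+0+0+0+0+1+0+0+0 mod 2 = 1
  c[28] = d·G[:,28] = (10001100111100010000001001)·(00000000000000000000000100) mod 2 = 0+0+0+0+0+0+0+0+0+0+0+0+0+0+0+0+0+0+0+0+0+0+0+0+0+0 mod 2 = 0
  c[29] = d·G[:,29] = (10001100111100010000001001)·(00000000000000000000000010) mod 2 = 0+0+0+0+0+0+0+0+0+0+0+0+0+0+0+0+0+0+0+0+0+0+0+0+0+0 mod 2 = 0
  c[30] = d·G[:,30] = (10001100111100010000001001)·(00000000000000000000000001) mod 2 = 0+0+0+0+0+0+0+0+0+0+0+0+0+0+0+0+0+0+0+0+0+0+0+0+0+1 mod 2 = 1
Codeword = 1110000111001110100010000001001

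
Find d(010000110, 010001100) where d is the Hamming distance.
XOR = 000001010, count of 1s = 2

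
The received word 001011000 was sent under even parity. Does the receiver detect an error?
Sum of received bits: 0+0+1+0+1+1+0+0+0 = 3; 3 mod 2 = 1. Result is 1 ≠ 0 → error detected.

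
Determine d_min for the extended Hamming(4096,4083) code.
d_min = 4 (adding an overall parity bit to Hamming(4095,4083) raises d_min from 3 to 4).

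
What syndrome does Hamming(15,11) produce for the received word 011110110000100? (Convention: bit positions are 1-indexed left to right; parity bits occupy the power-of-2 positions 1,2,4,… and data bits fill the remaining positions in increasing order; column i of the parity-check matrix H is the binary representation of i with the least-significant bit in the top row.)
Syndrome s = H · r^T (mod 2), r = 011110110000100:
  s[0] = (101010101010101)·(011110110000100) mod 2 = 0+0+1+0+1+0+1+0+0+0+0+0+1+0+0 mod 2 = 0
  s[1] = (011001100110011)·(011110110000100) mod 2 = 0+1+1+0+0+0+1+0+0+0+0+0+0+0+0 mod 2 = 1
  s[2] = (000111100001111)·(011110110000100) mod 2 = 0+0+0+1+1+0+1+0+0+0+0+0+1+0+0 mod 2 = 0
  s[3] = (000000011111111)·(011110110000100) mod 2 = 0+0+0+0+0+0+0+1+0+0+0+0+1+0+0 mod 2 = 0
Syndrome = 0100
Non-zero syndrome: error at position 2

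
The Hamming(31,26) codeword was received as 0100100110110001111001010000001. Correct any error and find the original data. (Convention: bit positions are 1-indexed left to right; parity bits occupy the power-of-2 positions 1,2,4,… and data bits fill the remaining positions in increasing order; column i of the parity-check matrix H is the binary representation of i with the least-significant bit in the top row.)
Syndrome s = H · r^T (mod 2), r = 0100100110110001111001010000001:
  s[0] = (1010101010101010101010101010101)·(0100100110110001111001010000001) mod 2 = 0+0+0+0+1+0+0+0+1+0+1+0+0+0+0+0+1+0+1+0+0+0+0+0+0+0+0+0+0+0+1 mod 2 = 0
  s[1] = (0110011001100110011001100110011)·(0100100110110001111001010000001) mod 2 = 0+1+0+0+0+0+0+0+0+0+1+0+0+0+0+0+0+1+1+0+0+1+0+0+0+0+0+0+0+0+1 mod 2 = 0
  s[2] = (0001111000011110000111100001111)·(0100100110110001111001010000001) mod 2 = 0+0+0+0+1+0+0+0+0+0+0+1+0+0+0+0+0+0+0+0+0+1+0+0+0+0+0+0+0+0+1 mod 2 = 0
  s[3] = (0000000111111110000000011111111)·(0100100110110001111001010000001) mod 2 = 0+0+0+0+0+0+0+1+1+0+1+1+0+0+0+0+0+0+0+0+0+0+0+1+0+0+0+0+0+0+1 mod 2 = 0
  s[4] = (0000000000000001111111111111111)·(0100100110110001111001010000001) mod 2 = 0+0+0+0+0+0+0+0+0+0+0+0+0+0+0+1+1+1+1+0+0+1+0+1+0+0+0+0+0+0+1 mod 2 = 1
Syndrome = 00001
Column 16 of H equals this syndrome → error at bit 16 (1-indexed).
Flip bit 16: 0100100110110001111001010000001 → 0100100110110000111001010000001
Extract data bits at positions {3,5,6,7,9,10,11,12,13,14,15,17,18,19,20,21,22,23,24,25,26,27,28,29,30,31}: 01001011000111001010000001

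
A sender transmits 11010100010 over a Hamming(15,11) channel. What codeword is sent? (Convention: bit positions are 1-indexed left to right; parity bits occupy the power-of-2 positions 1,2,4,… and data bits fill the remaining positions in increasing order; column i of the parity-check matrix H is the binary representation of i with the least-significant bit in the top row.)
Codeword c = d · G (mod 2), d = 11010100010:
  c[0] = d·G[:,0] = (11010100010)·(11011010101) mod 2 = 1+1+0+1+0+0+0+0+0+0+0 mod 2 = 1
  c[1] = d·G[:,1] = (11010100010)·(10110110011) mod 2 = 1+0+0+1+0+1+0+0+0+1+0 mod 2 = 0
  c[2] = d·G[:,2] = (11010100010)·(10000000000) mod 2 = 1+0+0+0+0+0+0+0+0+0+0 mod 2 = 1
  c[3] = d·G[:,3] = (11010100010)·(01110001111) mod 2 = 0+1+0+1+0+0+0+0+0+1+0 mod 2 = 1
  c[4] = d·G[:,4] = (11010100010)·(01000000000) mod 2 = 0+1+0+0+0+0+0+0+0+0+0 mod 2 = 1
  c[5] = d·G[:,5] = (11010100010)·(00100000000) mod 2 = 0+0+0+0+0+0+0+0+0+0+0 mod 2 = 0
  c[6] = d·G[:,6] = (11010100010)·(00010000000) mod 2 = 0+0+0+1+0+0+0+0+0+0+0 mod 2 = 1
  c[7] = d·G[:,7] = (11010100010)·(00001111111) mod 2 = 0+0+0+0+0+1+0+0+0+1+0 mod 2 = 0
  c[8] = d·G[:,8] = (11010100010)·(00001000000) mod 2 = 0+0+0+0+0+0+0+0+0+0+0 mod 2 = 0
  c[9] = d·G[:,9] = (11010100010)·(00000100000) mod 2 = 0+0+0+0+0+1+0+0+0+0+0 mod 2 = 1
  c[10] = d·G[:,10] = (11010100010)·(00000010000) mod 2 = 0+0+0+0+0+0+0+0+0+0+0 mod 2 = 0
  c[11] = d·G[:,11] = (11010100010)·(00000001000) mod 2 = 0+0+0+0+0+0+0+0+0+0+0 mod 2 = 0
  c[12] = d·G[:,12] = (11010100010)·(00000000100) mod 2 = 0+0+0+0+0+0+0+0+0+0+0 mod 2 = 0
  c[13] = d·G[:,13] = (11010100010)·(00000000010) mod 2 = 0+0+0+0+0+0+0+0+0+1+0 mod 2 = 1
  c[14] = d·G[:,14] = (11010100010)·(00000000001) mod 2 = 0+0+0+0+0+0+0+0+0+0+0 mod 2 = 0
Codeword = 101110100100010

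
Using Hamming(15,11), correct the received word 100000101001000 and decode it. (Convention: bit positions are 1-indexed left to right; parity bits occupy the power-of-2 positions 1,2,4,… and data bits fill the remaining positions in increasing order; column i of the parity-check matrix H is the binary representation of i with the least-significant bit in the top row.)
Syndrome s = H · r^T (mod 2), r = 100000101001000:
  s[0] = (101010101010101)·(100000101001000) mod 2 = 1+0+0+0+0+0+1+0+1+0+0+0+0+0+0 mod 2 = 1
  s[1] = (011001100110011)·(100000101001000) mod 2 = 0+0+0+0+0+0+1+0+0+0+0+0+0+0+0 mod 2 = 1
  s[2] = (000111100001111)·(100000101001000) mod 2 = 0+0+0+0+0+0+1+0+0+0+0+1+0+0+0 mod 2 = 0
  s[3] = (000000011111111)·(100000101001000) mod 2 = 0+0+0+0+0+0+0+0+1+0+0+1+0+0+0 mod 2 = 0
Syndrome = 1100
Column 3 of H equals this syndrome → error at bit 3 (1-indexed).
Flip bit 3: 100000101001000 → 101000101001000
Extract data bits at positions {3,5,6,7,9,10,11,12,13,14,15}: 10011001000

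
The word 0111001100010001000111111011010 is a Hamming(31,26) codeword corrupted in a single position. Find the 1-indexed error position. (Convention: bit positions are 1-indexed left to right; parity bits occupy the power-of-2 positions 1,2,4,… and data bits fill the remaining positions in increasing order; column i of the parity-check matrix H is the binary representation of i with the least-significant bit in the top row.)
Syndrome s = H · r^T (mod 2), r = 0111001100010001000111111011010:
  s[0] = (1010101010101010101010101010101)·(0111001100010001000111111011010) mod 2 = 0+0+1+0+0+0+1+0+0+0+0+0+0+0+0+0+0+0+0+0+1+0+1+0+1+0+1+0+0+0+0 mod 2 = 0
  s[1] = (0110011001100110011001100110011)·(0111001100010001000111111011010) mod 2 = 0+1+1+0+0+0+1+0+0+0+0+0+0+0+0+0+0+0+0+0+0+1+1+0+0+0+1+0+0+1+0 mod 2 = 1
  s[2] = (0001111000011110000111100001111)·(0111001100010001000111111011010) mod 2 = 0+0+0+1+0+0+1+0+0+0+0+1+0+0+0+0+0+0+0+1+1+1+1+0+0+0+0+1+0+1+0 mod 2 = 1
  s[3] = (0000000111111110000000011111111)·(0111001100010001000111111011010) mod 2 = 0+0+0+0+0+0+0+1+0+0+0+1+0+0+0+0+0+0+0+0+0+0+0+1+1+0+1+1+0+1+0 mod 2 = 1
  s[4] = (0000000000000001111111111111111)·(0111001100010001000111111011010) mod 2 = 0+0+0+0+0+0+0+0+0+0+0+0+0+0+0+1+0+0+0+1+1+1+1+1+1+0+1+1+0+1+0 mod 2 = 0
Syndrome = 01110
Column i of H is the binary representation of i, so the syndrome is the binary index of the flipped bit.
Read s = 01110 with s[0] as LSB: 0·2^0 + 1·2^1 + 1·2^2 + 1·2^3 + 0·2^4 = 14.
Error is at bit position 14.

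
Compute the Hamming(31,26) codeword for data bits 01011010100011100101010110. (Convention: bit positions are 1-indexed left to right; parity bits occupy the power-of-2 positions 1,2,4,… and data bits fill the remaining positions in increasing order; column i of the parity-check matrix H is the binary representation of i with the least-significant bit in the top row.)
Codeword c = d · G (mod 2), d = 01011010100011100101010110:
  c[0] = d·G[:,0] = (01011010100011100101010110)·(11011010101101010101010101) mod 2 = 0+1+0+1+1+0+1+0+1+0+0+0+0+1+0+0+0+1+0+1+0+1+0+1+0+0 mod 2 = 0
  c[1] = d·G[:,1] = (01011010100011100101010110)·(10110110011011001100110011) mod 2 = 0+0+0+1+0+0+1+0+0+0+0+0+1+1+0+0+0+1+0+0+0+1+0+0+1+0 mod 2 = 1
  c[2] = d·G[:,2] = (01011010100011100101010110)·(10000000000000000000000000) mod 2 = 0+0+0+0+0+0+0+0+0+0+0+0+0+0+0+0+0+0+0+0+0+0+0+0+0+0 mod 2 = 0
  c[3] = d·G[:,3] = (01011010100011100101010110)·(01110001111000111100001111) mod 2 = 0+1+0+1+0+0+0+0+1+0+0+0+0+0+1+0+0+1+0+0+0+0+0+1+1+0 mod 2 = 1
  c[4] = d·G[:,4] = (01011010100011100101010110)·(01000000000000000000000000) mod 2 = 0+1+0+0+0+0+0+0+0+0+0+0+0+0+0+0+0+0+0+0+0+0+0+0+0+0 mod 2 = 1
  c[5] = d·G[:,5] = (01011010100011100101010110)·(00100000000000000000000000) mod 2 = 0+0+0+0+0+0+0+0+0+0+0+0+0+0+0+0+0+0+0+0+0+0+0+0+0+0 mod 2 = 0
  c[6] = d·G[:,6] = (01011010100011100101010110)·(00010000000000000000000000) mod 2 = 0+0+0+1+0+0+0+0+0+0+0+0+0+0+0+0+0+0+0+0+0+0+0+0+0+0 mod 2 = 1
  c[7] = d·G[:,7] = (01011010100011100101010110)·(00001111111000000011111111) mod 2 = 0+0+0+0+1+0+1+0+1+0+0+0+0+0+0+0+0+0+0+1+0+1+0+1+1+0 mod 2 = 1
  c[8] = d·G[:,8] = (01011010100011100101010110)·(00001000000000000000000000) mod 2 = 0+0+0+0+1+0+0+0+0+0+0+0+0+0+0+0+0+0+0+0+0+0+0+0+0+0 mod 2 = 1
  c[9] = d·G[:,9] = (01011010100011100101010110)·(00000100000000000000000000) mod 2 = 0+0+0+0+0+0+0+0+0+0+0+0+0+0+0+0+0+0+0+0+0+0+0+0+0+0 mod 2 = 0
  c[10] = d·G[:,10] = (01011010100011100101010110)·(00000010000000000000000000) mod 2 = 0+0+0+0+0+0+1+0+0+0+0+0+0+0+0+0+0+0+0+0+0+0+0+0+0+0 mod 2 = 1
  c[11] = d·G[:,11] = (01011010100011100101010110)·(00000001000000000000000000) mod 2 = 0+0+0+0+0+0+0+0+0+0+0+0+0+0+0+0+0+0+0+0+0+0+0+0+0+0 mod 2 = 0
  c[12] = d·G[:,12] = (01011010100011100101010110)·(00000000100000000000000000) mod 2 = 0+0+0+0+0+0+0+0+1+0+0+0+0+0+0+0+0+0+0+0+0+0+0+0+0+0 mod 2 = 1
  c[13] = d·G[:,13] = (01011010100011100101010110)·(00000000010000000000000000) mod 2 = 0+0+0+0+0+0+0+0+0+0+0+0+0+0+0+0+0+0+0+0+0+0+0+0+0+0 mod 2 = 0
  c[14] = d·G[:,14] = (01011010100011100101010110)·(00000000001000000000000000) mod 2 = 0+0+0+0+0+0+0+0+0+0+0+0+0+0+0+0+0+0+0+0+0+0+0+0+0+0 mod 2 = 0
  c[15] = d·G[:,15] = (01011010100011100101010110)·(00000000000111111111111111) mod 2 = 0+0+0+0+0+0+0+0+0+0+0+0+1+1+1+0+0+1+0+1+0+1+0+1+1+0 mod 2 = 0
  c[16] = d·G[:,16] = (01011010100011100101010110)·(00000000000100000000000000) mod 2 = 0+0+0+0+0+0+0+0+0+0+0+0+0+0+0+0+0+0+0+0+0+0+0+0+0+0 mod 2 = 0
  c[17] = d·G[:,17] = (01011010100011100101010110)·(00000000000010000000000000) mod 2 = 0+0+0+0+0+0+0+0+0+0+0+0+1+0+0+0+0+0+0+0+0+0+0+0+0+0 mod 2 = 1
  c[18] = d·G[:,18] = (01011010100011100101010110)·(00000000000001000000000000) mod 2 = 0+0+0+0+0+0+0+0+0+0+0+0+0+1+0+0+0+0+0+0+0+0+0+0+0+0 mod 2 = 1
  c[19] = d·G[:,19] = (01011010100011100101010110)·(00000000000000100000000000) mod 2 = 0+0+0+0+0+0+0+0+0+0+0+0+0+0+1+0+0+0+0+0+0+0+0+0+0+0 mod 2 = 1
  c[20] = d·G[:,20] = (01011010100011100101010110)·(00000000000000010000000000) mod 2 = 0+0+0+0+0+0+0+0+0+0+0+0+0+0+0+0+0+0+0+0+0+0+0+0+0+0 mod 2 = 0
  c[21] = d·G[:,21] = (01011010100011100101010110)·(00000000000000001000000000) mod 2 = 0+0+0+0+0+0+0+0+0+0+0+0+0+0+0+0+0+0+0+0+0+0+0+0+0+0 mod 2 = 0
  c[22] = d·G[:,22] = (01011010100011100101010110)·(00000000000000000100000000) mod 2 = 0+0+0+0+0+0+0+0+0+0+0+0+0+0+0+0+0+1+0+0+0+0+0+0+0+0 mod 2 = 1
  c[23] = d·G[:,23] = (01011010100011100101010110)·(00000000000000000010000000) mod 2 = 0+0+0+0+0+0+0+0+0+0+0+0+0+0+0+0+0+0+0+0+0+0+0+0+0+0 mod 2 = 0
  c[24] = d·G[:,24] = (01011010100011100101010110)·(00000000000000000001000000) mod 2 = 0+0+0+0+0+0+0+0+0+0+0+0+0+0+0+0+0+0+0+1+0+0+0+0+0+0 mod 2 = 1
  c[25] = d·G[:,25] = (01011010100011100101010110)·(00000000000000000000100000) mod 2 = 0+0+0+0+0+0+0+0+0+0+0+0+0+0+0+0+0+0+0+0+0+0+0+0+0+0 mod 2 = 0
  c[26] = d·G[:,26] = (01011010100011100101010110)·(00000000000000000000010000) mod 2 = 0+0+0+0+0+0+0+0+0+0+0+0+0+0+0+0+0+0+0+0+0+1+0+0+0+0 mod 2 = 1
  c[27] = d·G[:,27] = (01011010100011100101010110)·(00000000000000000000001000) mod 2 = 0+0+0+0+0+0+0+0+0+0+0+0+0+0+0+0+0+0+0+0+0+0+0+0+0+0 mod 2 = 0
  c[28] = d·G[:,28] = (01011010100011100101010110)·(00000000000000000000000100) mod 2 = 0+0+0+0+0+0+0+0+0+0+0+0+0+0+0+0+0+0+0+0+0+0+0+1+0+0 mod 2 = 1
  c[29] = d·G[:,29] = (01011010100011100101010110)·(00000000000000000000000010) mod 2 = 0+0+0+0+0+0+0+0+0+0+0+0+0+0+0+0+0+0+0+0+0+0+0+0+1+0 mod 2 = 1
  c[30] = d·G[:,30] = (01011010100011100101010110)·(00000000000000000000000001) mod 2 = 0+0+0+0+0+0+0+0+0+0+0+0+0+0+0+0+0+0+0+0+0+0+0+0+0+0 mod 2 = 0
Codeword = 0101101110101000011100101010110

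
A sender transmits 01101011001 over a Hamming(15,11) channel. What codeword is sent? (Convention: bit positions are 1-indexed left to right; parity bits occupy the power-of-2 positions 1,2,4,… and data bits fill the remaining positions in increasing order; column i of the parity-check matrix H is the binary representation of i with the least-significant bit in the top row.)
Codeword c = d · G (mod 2), d = 01101011001:
  c[0] = d·G[:,0] = (01101011001)·(11011010101) mod 2 = 0+1+0+0+1+0+1+0+0+0+1 mod 2 = 0
  c[1] = d·G[:,1] = (01101011001)·(10110110011) mod 2 = 0+0+1+0+0+0+1+0+0+0+1 mod 2 = 1
  c[2] = d·G[:,2] = (01101011001)·(10000000000) mod 2 = 0+0+0+0+0+0+0+0+0+0+0 mod 2 = 0
  c[3] = d·G[:,3] = (01101011001)·(01110001111) mod 2 = 0+1+1+0+0+0+0+1+0+0+1 mod 2 = 0
  c[4] = d·G[:,4] = (01101011001)·(01000000000) mod 2 = 0+1+0+0+0+0+0+0+0+0+0 mod 2 = 1
  c[5] = d·G[:,5] = (01101011001)·(00100000000) mod 2 = 0+0+1+0+0+0+0+0+0+0+0 mod 2 = 1
  c[6] = d·G[:,6] = (01101011001)·(00010000000) mod 2 = 0+0+0+0+0+0+0+0+0+0+0 mod 2 = 0
  c[7] = d·G[:,7] = (01101011001)·(00001111111) mod 2 = 0+0+0+0+1+0+1+1+0+0+1 mod 2 = 0
  c[8] = d·G[:,8] = (01101011001)·(00001000000) mod 2 = 0+0+0+0+1+0+0+0+0+0+0 mod 2 = 1
  c[9] = d·G[:,9] = (01101011001)·(00000100000) mod 2 = 0+0+0+0+0+0+0+0+0+0+0 mod 2 = 0
  c[10] = d·G[:,10] = (01101011001)·(00000010000) mod 2 = 0+0+0+0+0+0+1+0+0+0+0 mod 2 = 1
  c[11] = d·G[:,11] = (01101011001)·(00000001000) mod 2 = 0+0+0+0+0+0+0+1+0+0+0 mod 2 = 1
  c[12] = d·G[:,12] = (01101011001)·(00000000100) mod 2 = 0+0+0+0+0+0+0+0+0+0+0 mod 2 = 0
  c[13] = d·G[:,13] = (01101011001)·(00000000010) mod 2 = 0+0+0+0+0+0+0+0+0+0+0 mod 2 = 0
  c[14] = d·G[:,14] = (01101011001)·(00000000001) mod 2 = 0+0+0+0+0+0+0+0+0+0+1 mod 2 = 1
Codeword = 010011001011001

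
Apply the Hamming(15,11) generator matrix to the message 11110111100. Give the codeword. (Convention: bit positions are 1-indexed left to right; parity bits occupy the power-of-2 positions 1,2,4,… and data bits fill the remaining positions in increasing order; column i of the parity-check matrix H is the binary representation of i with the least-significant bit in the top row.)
Codeword c = d · G (mod 2), d = 11110111100:
  c[0] = d·G[:,0] = (11110111100)·(11011010101) mod 2 = 1+1+0+1+0+0+1+0+1+0+0 mod 2 = 1
  c[1] = d·G[:,1] = (11110111100)·(10110110011) mod 2 = 1+0+1+1+0+1+1+0+0+0+0 mod 2 = 1
  c[2] = d·G[:,2] = (11110111100)·(10000000000) mod 2 = 1+0+0+0+0+0+0+0+0+0+0 mod 2 = 1
  c[3] = d·G[:,3] = (11110111100)·(01110001111) mod 2 = 0+1+1+1+0+0+0+1+1+0+0 mod 2 = 1
  c[4] = d·G[:,4] = (11110111100)·(01000000000) mod 2 = 0+1+0+0+0+0+0+0+0+0+0 mod 2 = 1
  c[5] = d·G[:,5] = (11110111100)·(00100000000) mod 2 = 0+0+1+0+0+0+0+0+0+0+0 mod 2 = 1
  c[6] = d·G[:,6] = (11110111100)·(00010000000) mod 2 = 0+0+0+1+0+0+0+0+0+0+0 mod 2 = 1
  c[7] = d·G[:,7] = (11110111100)·(00001111111) mod 2 = 0+0+0+0+0+1+1+1+1+0+0 mod 2 = 0
  c[8] = d·G[:,8] = (11110111100)·(00001000000) mod 2 = 0+0+0+0+0+0+0+0+0+0+0 mod 2 = 0
  c[9] = d·G[:,9] = (11110111100)·(00000100000) mod 2 = 0+0+0+0+0+1+0+0+0+0+0 mod 2 = 1
  c[10] = d·G[:,10] = (11110111100)·(00000010000) mod 2 = 0+0+0+0+0+0+1+0+0+0+0 mod 2 = 1
  c[11] = d·G[:,11] = (11110111100)·(00000001000) mod 2 = 0+0+0+0+0+0+0+1+0+0+0 mod 2 = 1
  c[12] = d·G[:,12] = (11110111100)·(00000000100) mod 2 = 0+0+0+0+0+0+0+0+1+0+0 mod 2 = 1
  c[13] = d·G[:,13] = (11110111100)·(00000000010) mod 2 = 0+0+0+0+0+0+0+0+0+0+0 mod 2 = 0
  c[14] = d·G[:,14] = (11110111100)·(00000000001) mod 2 = 0+0+0+0+0+0+0+0+0+0+0 mod 2 = 0
Codeword = 111111100111100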